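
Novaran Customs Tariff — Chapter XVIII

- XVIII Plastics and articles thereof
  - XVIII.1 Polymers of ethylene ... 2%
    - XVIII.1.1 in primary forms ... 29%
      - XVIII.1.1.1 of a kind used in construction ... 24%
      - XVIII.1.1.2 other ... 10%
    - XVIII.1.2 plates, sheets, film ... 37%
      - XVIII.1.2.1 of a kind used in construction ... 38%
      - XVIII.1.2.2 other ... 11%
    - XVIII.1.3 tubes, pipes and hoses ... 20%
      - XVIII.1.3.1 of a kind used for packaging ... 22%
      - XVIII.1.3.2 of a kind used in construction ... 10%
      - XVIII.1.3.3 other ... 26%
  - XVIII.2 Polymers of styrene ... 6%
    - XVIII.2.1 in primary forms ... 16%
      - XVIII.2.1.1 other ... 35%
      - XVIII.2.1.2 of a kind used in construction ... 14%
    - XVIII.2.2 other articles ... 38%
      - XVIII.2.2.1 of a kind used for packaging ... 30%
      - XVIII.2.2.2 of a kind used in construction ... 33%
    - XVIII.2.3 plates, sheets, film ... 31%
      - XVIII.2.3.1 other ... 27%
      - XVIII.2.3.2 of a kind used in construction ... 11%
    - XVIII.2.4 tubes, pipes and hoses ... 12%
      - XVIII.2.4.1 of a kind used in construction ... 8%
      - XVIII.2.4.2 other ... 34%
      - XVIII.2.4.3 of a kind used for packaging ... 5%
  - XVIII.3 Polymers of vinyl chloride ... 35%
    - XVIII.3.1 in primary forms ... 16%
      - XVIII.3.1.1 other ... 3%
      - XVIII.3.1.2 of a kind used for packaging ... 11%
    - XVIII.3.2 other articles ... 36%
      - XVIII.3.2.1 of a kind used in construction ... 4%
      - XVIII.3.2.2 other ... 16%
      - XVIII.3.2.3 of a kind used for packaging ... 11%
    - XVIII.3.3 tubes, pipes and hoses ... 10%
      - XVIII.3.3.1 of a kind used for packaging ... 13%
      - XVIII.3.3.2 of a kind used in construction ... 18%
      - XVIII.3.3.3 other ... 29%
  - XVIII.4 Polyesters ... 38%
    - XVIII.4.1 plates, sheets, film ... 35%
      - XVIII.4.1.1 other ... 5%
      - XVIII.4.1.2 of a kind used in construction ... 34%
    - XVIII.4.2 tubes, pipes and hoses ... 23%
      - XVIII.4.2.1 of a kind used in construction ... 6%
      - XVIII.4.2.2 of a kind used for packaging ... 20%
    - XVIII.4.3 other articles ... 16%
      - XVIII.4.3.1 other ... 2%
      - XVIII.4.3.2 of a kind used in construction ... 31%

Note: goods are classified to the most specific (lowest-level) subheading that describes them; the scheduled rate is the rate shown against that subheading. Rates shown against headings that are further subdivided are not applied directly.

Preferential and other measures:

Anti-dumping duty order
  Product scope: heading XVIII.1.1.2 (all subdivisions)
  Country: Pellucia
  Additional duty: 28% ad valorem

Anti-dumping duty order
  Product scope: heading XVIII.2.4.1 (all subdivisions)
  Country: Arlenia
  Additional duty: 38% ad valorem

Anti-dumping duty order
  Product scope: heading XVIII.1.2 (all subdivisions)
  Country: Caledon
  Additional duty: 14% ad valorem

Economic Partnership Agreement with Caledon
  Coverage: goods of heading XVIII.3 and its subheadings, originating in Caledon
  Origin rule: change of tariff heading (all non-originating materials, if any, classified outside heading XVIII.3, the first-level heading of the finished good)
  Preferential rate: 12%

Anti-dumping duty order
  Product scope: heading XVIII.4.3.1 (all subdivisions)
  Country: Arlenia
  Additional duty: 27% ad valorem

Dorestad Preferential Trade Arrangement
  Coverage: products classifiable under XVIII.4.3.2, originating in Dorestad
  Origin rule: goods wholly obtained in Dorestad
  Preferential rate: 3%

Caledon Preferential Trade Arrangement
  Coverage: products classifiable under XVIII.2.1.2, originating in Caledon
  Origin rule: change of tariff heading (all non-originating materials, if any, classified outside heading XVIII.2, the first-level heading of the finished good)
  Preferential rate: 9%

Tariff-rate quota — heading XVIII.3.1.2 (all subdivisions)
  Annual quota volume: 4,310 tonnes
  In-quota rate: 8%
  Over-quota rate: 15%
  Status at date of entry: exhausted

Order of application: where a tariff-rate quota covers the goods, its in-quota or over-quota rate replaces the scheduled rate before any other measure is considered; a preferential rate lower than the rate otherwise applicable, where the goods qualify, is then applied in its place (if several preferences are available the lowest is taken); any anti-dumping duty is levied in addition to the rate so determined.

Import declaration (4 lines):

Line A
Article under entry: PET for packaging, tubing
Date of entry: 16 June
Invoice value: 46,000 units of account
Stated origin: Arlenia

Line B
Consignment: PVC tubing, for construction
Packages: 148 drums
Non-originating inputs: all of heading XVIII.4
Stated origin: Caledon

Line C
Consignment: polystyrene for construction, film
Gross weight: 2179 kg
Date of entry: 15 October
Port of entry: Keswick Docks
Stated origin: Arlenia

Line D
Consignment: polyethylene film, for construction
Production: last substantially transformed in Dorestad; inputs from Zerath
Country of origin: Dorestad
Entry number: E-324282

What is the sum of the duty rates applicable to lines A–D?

81%

Line A: PET → XVIII.4; tubing → XVIII.4.2; for packaging → XVIII.4.2.2. Scheduled 20%. No special measure applies. → 20%.
Line B: PVC → XVIII.3; tubing → XVIII.3.3; for construction → XVIII.3.3.2. Scheduled 18%. Caledon agreement on XVIII.3: CTH met → 12% available; Caledon agreement on XVIII.2.1.2: XVIII.3.3.2 not covered; preferential 12%. → 12%.
Line C: polystyrene → XVIII.2; film → XVIII.2.3; for construction → XVIII.2.3.2. Scheduled 11%. No special measure applies. → 11%.
Line D: polyethylene → XVIII.1; film → XVIII.1.2; for construction → XVIII.1.2.1. Scheduled 38%. Dorestad agreement on XVIII.4.3.2: XVIII.1.2.1 not covered. → 38%.
Sum: 20% + 12% + 11% + 38% = 81%.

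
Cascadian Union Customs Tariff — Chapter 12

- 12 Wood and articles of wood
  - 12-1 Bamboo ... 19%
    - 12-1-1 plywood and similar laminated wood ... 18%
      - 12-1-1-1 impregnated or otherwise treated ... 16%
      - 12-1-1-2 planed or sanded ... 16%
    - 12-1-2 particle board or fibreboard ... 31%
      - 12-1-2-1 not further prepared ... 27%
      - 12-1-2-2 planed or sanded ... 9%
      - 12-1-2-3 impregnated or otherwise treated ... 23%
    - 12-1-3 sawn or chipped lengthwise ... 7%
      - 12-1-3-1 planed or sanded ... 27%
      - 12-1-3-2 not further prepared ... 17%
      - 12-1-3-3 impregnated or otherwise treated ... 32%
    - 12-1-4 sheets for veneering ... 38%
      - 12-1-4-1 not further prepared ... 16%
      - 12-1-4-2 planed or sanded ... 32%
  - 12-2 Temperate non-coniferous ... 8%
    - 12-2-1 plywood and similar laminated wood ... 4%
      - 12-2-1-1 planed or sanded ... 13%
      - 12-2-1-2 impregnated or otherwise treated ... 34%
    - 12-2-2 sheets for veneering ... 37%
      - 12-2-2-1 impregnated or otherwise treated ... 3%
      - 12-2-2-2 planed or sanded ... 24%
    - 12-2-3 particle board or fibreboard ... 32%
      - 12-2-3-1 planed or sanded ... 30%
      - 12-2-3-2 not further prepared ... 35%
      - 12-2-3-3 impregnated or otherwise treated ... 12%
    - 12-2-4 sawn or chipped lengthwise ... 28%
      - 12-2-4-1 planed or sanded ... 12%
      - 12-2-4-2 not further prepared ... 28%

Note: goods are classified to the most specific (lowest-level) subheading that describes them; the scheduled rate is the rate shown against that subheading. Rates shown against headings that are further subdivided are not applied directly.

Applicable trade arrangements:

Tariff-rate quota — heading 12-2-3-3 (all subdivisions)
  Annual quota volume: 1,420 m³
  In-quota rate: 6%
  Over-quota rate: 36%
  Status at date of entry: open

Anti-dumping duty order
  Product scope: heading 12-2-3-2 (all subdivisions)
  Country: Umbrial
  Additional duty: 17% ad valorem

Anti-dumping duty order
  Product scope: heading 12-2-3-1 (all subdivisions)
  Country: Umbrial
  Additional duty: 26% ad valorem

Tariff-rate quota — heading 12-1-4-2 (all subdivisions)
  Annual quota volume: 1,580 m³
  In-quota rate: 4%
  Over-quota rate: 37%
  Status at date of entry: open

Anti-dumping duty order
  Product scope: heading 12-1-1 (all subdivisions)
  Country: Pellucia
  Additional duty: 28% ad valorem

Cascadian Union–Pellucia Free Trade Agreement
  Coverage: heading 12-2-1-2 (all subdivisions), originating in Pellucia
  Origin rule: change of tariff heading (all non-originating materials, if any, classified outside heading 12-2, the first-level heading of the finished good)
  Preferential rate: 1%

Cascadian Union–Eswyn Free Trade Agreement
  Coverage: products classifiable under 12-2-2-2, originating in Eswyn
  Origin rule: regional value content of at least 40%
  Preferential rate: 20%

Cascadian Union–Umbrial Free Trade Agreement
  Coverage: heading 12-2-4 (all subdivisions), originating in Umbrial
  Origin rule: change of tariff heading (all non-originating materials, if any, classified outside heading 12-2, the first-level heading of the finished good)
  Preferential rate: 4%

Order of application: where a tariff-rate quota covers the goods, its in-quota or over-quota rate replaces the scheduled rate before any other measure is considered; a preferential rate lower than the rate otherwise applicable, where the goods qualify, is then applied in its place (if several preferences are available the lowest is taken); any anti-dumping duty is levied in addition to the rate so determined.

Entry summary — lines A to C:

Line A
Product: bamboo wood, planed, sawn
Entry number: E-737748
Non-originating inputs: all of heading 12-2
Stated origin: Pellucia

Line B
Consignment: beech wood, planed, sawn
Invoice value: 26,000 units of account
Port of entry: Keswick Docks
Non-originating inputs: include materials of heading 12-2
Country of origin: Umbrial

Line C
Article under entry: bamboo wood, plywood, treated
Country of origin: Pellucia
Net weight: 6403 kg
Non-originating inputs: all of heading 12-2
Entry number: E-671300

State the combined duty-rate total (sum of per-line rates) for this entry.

83%

Line A: bamboo → 12-1; sawn → 12-1-3; planed → 12-1-3-1. Scheduled 27%. Pellucia agreement on 12-2-1-2: 12-1-3-1 not covered. → 27%.
Line B: beech → 12-2; sawn → 12-2-4; planed → 12-2-4-1. Scheduled 12%. Umbrial agreement on 12-2-4: CTH not met. → 12%.
Line C: bamboo → 12-1; plywood → 12-1-1; treated → 12-1-1-1. Scheduled 16%. Pellucia agreement on 12-2-1-2: 12-1-1-1 not covered; anti-dumping (Pellucia, 12-1-1): +28%; total 16% + 28% = 44%. → 44%.
Sum: 27% + 12% + 44% = 83%.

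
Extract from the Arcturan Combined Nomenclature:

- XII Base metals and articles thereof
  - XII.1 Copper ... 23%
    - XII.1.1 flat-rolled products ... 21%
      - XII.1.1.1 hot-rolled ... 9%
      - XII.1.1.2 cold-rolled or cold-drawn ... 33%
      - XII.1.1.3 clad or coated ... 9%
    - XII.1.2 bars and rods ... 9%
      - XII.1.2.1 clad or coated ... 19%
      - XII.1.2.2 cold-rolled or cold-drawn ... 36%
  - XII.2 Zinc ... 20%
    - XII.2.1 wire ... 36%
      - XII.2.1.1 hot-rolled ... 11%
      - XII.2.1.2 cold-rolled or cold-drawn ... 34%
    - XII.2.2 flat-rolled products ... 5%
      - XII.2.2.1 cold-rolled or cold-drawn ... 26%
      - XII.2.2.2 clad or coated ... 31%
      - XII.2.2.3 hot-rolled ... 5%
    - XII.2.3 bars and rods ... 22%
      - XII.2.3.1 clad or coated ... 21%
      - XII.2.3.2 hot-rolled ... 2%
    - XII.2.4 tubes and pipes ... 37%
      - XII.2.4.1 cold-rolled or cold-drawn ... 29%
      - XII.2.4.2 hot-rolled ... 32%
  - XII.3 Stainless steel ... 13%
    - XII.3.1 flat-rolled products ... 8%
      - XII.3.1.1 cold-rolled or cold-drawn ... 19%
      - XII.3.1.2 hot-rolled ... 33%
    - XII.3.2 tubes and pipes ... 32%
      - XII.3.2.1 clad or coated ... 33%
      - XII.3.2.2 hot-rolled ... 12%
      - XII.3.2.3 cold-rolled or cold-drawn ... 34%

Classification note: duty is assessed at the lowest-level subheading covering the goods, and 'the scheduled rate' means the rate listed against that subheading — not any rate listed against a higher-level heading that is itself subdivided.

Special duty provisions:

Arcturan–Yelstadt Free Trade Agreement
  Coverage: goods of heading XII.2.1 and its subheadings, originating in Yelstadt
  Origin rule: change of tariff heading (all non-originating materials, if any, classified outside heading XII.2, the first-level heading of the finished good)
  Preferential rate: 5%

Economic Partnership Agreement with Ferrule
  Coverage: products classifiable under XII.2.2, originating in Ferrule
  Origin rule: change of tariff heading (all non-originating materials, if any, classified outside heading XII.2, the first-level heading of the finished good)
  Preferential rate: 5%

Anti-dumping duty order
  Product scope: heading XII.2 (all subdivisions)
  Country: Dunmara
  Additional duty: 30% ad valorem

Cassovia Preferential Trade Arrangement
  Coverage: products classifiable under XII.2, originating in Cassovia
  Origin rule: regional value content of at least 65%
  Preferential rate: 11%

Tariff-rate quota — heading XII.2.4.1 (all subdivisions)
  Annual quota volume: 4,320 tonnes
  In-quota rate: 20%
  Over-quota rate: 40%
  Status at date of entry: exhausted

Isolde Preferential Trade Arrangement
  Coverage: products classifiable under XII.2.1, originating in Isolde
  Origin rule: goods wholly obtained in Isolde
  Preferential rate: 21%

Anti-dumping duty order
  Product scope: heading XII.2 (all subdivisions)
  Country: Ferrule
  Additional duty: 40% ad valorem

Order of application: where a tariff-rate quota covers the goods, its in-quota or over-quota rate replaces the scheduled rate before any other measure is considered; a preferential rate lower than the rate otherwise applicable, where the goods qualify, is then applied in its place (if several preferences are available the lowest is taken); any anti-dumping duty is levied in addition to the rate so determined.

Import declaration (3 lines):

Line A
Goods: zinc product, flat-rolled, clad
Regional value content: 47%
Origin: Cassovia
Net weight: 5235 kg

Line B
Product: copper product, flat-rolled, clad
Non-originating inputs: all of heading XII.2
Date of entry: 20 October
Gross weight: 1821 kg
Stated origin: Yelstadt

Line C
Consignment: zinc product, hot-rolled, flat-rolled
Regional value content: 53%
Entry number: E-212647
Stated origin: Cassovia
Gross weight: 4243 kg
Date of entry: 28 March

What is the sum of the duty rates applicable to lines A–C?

45%

Line A: zinc → XII.2; flat-rolled → XII.2.2; clad → XII.2.2.2. Scheduled 31%. Cassovia agreement on XII.2: RVC < 65%. → 31%.
Line B: copper → XII.1; flat-rolled → XII.1.1; clad → XII.1.1.3. Scheduled 9%. Yelstadt agreement on XII.2.1: XII.1.1.3 not covered. → 9%.
Line C: zinc → XII.2; flat-rolled → XII.2.2; hot-rolled → XII.2.2.3. Scheduled 5%. Cassovia agreement on XII.2: RVC < 65%. → 5%.
Sum: 31% + 9% + 5% = 45%.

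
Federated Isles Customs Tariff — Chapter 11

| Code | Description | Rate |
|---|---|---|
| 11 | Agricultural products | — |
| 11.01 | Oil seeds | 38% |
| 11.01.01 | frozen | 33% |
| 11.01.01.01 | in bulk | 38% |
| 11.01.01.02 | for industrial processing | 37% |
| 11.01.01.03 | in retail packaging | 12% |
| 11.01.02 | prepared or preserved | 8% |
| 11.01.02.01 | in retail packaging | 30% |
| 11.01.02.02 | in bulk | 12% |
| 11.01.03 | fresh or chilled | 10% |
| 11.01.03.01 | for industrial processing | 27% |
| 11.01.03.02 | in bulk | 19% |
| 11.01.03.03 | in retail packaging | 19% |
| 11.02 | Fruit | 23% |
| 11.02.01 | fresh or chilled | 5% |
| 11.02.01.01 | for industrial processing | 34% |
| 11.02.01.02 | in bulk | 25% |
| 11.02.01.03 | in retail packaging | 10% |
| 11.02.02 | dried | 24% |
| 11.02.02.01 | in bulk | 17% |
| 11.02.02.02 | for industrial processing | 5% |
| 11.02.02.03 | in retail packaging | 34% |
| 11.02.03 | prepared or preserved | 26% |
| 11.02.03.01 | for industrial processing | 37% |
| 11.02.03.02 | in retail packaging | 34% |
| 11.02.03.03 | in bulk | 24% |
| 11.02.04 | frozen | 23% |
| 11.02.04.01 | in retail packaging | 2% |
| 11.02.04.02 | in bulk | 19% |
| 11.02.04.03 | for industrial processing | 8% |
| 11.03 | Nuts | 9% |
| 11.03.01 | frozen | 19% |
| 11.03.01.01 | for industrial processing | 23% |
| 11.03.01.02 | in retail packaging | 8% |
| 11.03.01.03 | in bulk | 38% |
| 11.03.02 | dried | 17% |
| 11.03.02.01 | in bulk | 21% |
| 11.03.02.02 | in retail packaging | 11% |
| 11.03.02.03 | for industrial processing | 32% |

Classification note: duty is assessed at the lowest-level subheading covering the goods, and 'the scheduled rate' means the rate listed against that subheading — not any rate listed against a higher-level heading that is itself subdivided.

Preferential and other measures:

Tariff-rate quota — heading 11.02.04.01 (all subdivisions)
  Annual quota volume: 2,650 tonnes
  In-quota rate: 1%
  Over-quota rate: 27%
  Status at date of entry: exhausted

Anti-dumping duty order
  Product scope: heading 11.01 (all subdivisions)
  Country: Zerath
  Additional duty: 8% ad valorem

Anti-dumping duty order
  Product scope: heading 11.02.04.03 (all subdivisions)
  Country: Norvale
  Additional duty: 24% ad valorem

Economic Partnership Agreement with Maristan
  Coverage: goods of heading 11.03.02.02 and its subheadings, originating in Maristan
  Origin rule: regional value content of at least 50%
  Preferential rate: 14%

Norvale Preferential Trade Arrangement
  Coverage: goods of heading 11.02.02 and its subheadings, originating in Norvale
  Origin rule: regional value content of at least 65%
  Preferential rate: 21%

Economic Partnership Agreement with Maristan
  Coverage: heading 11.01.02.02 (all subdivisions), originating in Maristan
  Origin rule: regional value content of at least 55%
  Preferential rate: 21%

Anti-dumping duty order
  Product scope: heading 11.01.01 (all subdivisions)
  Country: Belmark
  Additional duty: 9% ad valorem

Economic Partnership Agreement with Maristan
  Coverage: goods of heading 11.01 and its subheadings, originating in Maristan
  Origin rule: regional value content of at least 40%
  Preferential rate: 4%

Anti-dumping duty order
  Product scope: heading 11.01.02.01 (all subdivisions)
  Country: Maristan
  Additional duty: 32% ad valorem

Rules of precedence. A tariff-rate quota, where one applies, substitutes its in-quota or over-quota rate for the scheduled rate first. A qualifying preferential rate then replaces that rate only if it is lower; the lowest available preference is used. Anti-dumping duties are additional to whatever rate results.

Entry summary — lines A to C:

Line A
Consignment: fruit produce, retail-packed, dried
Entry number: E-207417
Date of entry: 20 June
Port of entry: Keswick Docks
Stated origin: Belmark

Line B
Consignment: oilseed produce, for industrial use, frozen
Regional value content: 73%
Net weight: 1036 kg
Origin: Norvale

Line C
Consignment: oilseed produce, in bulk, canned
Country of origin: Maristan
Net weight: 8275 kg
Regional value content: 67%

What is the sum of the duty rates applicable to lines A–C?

75%

Line A: fruit → 11.02; dried → 11.02.02; retail-packed → 11.02.02.03. Scheduled 34%. No special measure applies. → 34%.
Line B: oilseed → 11.01; frozen → 11.01.01; for industrial use → 11.01.01.02. Scheduled 37%. Norvale agreement on 11.02.02: 11.01.01.02 not covered. → 37%.
Line C: oilseed → 11.01; canned → 11.01.02; in bulk → 11.01.02.02. Scheduled 12%. Maristan agreement on 11.03.02.02: 11.01.02.02 not covered; Maristan agreement on 11.01.02.02: RVC ≥ 55% → 21% available; Maristan agreement on 11.01: RVC ≥ 40% → 4% available; preferential 4%. → 4%.
Sum: 34% + 37% + 4% = 75%.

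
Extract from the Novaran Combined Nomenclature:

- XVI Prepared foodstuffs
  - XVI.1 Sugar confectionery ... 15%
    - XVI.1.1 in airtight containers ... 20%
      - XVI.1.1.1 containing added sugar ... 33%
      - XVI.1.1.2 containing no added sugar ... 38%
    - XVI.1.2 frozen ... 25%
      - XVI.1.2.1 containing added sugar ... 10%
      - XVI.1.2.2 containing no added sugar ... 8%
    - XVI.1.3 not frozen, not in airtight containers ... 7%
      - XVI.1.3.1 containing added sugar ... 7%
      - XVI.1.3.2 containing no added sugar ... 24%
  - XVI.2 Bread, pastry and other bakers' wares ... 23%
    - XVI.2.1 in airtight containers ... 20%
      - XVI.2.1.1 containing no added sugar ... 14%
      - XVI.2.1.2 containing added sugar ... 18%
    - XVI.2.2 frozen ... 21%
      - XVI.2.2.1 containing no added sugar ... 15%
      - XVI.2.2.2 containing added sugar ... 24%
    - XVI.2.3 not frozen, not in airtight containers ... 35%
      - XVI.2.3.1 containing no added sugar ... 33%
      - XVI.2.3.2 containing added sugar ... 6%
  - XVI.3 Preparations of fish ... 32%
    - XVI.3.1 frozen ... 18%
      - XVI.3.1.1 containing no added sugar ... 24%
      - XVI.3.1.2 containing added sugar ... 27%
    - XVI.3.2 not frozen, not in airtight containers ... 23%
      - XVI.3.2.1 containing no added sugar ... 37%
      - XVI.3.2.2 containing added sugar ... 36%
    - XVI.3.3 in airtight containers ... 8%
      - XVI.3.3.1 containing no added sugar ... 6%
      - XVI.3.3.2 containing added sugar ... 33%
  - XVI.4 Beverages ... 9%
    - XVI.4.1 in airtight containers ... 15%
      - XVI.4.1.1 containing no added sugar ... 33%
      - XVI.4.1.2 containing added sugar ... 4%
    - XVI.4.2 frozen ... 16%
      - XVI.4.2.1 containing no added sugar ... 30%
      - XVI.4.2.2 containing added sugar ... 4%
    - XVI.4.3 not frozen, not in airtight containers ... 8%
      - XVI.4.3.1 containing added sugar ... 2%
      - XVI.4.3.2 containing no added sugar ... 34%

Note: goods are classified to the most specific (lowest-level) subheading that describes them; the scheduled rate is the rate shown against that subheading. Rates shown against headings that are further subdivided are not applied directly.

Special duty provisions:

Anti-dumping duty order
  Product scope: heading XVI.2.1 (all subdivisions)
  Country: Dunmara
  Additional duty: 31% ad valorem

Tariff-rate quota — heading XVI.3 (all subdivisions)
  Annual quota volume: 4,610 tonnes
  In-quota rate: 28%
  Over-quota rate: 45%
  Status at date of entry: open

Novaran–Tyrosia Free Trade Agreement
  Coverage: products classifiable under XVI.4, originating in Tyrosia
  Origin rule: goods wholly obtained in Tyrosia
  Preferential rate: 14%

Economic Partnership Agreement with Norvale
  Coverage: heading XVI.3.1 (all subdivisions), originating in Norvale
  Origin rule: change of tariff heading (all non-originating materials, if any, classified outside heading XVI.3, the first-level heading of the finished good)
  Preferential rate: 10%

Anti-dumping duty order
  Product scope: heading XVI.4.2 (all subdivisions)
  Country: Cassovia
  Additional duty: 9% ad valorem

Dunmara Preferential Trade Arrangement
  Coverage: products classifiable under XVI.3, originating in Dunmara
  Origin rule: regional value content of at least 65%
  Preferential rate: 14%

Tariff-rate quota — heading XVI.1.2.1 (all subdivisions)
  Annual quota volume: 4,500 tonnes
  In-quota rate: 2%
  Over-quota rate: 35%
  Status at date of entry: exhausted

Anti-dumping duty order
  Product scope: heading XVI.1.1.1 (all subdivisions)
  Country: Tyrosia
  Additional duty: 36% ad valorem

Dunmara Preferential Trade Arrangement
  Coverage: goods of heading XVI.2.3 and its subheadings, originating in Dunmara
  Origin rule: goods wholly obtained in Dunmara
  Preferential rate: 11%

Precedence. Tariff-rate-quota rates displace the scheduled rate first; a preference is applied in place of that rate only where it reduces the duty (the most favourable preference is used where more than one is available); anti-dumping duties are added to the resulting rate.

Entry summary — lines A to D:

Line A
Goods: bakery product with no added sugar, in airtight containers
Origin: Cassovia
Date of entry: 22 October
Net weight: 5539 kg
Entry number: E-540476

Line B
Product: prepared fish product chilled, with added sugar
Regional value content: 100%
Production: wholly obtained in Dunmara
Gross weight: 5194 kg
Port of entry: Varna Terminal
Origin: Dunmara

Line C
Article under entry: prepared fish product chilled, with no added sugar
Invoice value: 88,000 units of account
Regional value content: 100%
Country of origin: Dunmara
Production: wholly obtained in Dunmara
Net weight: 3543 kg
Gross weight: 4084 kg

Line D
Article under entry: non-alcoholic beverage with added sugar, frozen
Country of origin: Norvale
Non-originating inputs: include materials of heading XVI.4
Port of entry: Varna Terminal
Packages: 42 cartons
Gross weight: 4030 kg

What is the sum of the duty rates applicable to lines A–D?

Line A: bakery product → XVI.2; in airtight containers → XVI.2.1; with no added sugar → XVI.2.1.1. Scheduled 14%. No special measure applies. → 14%.
Line B: prepared fish product → XVI.3; chilled → XVI.3.2; with added sugar → XVI.3.2.2. Scheduled 36%. quota on XVI.3 open → in-quota 28%; Dunmara agreement on XVI.3: RVC ≥ 65% → 14% available; Dunmara agreement on XVI.2.3: XVI.3.2.2 not covered; preferential 14%. → 14%.
Line C: prepared fish product → XVI.3; chilled → XVI.3.2; with no added sugar → XVI.3.2.1. Scheduled 37%. quota on XVI.3 open → in-quota 28%; Dunmara agreement on XVI.3: RVC ≥ 65% → 14% available; Dunmara agreement on XVI.2.3: XVI.3.2.1 not covered; preferential 14%. → 14%.
Line D: non-alcoholic beverage → XVI.4; frozen → XVI.4.2; with added sugar → XVI.4.2.2. Scheduled 4%. Norvale agreement on XVI.3.1: XVI.4.2.2 not covered. → 4%.
Sum: 14% + 14% + 14% + 4% = 46%.

46%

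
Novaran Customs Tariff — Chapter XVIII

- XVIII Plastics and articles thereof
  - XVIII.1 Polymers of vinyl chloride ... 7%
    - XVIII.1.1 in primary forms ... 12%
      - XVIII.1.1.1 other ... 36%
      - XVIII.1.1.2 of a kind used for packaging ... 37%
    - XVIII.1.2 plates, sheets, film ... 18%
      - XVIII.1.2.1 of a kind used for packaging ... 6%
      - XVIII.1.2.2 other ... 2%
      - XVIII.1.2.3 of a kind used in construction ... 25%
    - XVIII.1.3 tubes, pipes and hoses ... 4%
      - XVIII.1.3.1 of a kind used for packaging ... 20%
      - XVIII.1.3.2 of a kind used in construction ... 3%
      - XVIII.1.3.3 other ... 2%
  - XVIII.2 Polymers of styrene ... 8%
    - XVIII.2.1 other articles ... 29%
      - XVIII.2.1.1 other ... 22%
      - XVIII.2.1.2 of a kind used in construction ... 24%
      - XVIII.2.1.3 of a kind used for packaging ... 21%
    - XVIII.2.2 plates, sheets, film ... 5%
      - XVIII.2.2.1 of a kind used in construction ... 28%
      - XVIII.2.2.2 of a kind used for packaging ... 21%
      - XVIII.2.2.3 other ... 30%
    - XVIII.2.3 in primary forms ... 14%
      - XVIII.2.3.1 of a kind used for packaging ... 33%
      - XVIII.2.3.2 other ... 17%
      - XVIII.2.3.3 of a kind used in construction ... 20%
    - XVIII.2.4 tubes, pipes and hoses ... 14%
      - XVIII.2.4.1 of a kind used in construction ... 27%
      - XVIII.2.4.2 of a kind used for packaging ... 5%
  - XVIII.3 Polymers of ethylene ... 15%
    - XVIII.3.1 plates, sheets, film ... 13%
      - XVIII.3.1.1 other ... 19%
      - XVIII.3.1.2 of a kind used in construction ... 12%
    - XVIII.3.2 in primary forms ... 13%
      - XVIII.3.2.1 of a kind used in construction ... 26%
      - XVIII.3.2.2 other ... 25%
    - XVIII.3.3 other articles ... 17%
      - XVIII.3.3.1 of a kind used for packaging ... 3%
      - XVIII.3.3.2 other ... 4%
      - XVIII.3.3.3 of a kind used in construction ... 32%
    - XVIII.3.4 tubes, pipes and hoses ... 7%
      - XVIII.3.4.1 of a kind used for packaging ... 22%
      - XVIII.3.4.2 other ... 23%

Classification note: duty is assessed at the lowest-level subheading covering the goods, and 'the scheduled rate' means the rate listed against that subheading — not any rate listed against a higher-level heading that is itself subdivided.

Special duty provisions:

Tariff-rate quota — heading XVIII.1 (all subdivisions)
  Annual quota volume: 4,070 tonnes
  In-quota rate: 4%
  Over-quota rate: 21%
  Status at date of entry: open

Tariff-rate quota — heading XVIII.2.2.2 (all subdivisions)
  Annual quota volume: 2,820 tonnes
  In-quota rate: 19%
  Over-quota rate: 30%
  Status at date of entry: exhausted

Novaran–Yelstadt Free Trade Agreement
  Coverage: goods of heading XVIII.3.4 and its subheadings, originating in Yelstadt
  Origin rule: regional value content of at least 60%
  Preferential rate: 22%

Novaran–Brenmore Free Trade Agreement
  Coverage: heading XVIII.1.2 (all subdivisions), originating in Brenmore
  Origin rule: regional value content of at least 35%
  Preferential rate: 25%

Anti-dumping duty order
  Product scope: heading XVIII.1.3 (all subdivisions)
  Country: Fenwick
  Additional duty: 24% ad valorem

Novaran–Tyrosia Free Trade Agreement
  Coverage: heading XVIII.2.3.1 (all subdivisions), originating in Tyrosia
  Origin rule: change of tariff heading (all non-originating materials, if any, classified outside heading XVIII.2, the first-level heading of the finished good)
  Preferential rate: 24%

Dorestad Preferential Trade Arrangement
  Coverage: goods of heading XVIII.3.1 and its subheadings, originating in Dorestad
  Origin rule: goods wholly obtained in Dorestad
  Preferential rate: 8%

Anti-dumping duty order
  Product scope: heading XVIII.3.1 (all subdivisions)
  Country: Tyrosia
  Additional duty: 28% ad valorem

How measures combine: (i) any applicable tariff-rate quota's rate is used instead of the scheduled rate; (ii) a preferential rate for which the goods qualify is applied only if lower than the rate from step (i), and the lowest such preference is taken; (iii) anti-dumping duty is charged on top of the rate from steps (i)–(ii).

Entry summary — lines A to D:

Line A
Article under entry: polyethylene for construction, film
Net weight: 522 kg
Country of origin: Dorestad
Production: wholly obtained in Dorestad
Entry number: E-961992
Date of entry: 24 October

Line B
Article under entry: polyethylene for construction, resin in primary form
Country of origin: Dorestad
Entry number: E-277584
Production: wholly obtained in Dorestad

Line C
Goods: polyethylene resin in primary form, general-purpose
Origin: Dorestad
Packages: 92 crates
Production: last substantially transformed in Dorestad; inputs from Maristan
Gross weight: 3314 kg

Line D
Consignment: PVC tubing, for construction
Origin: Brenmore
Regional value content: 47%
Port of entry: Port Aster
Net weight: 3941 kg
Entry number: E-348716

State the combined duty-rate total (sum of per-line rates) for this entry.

63%

Line A: polyethylene → XVIII.3; film → XVIII.3.1; for construction → XVIII.3.1.2. Scheduled 12%. Dorestad agreement on XVIII.3.1: wholly obtained → 8% available; preferential 8%. → 8%.
Line B: polyethylene → XVIII.3; resin in primary form → XVIII.3.2; for construction → XVIII.3.2.1. Scheduled 26%. Dorestad agreement on XVIII.3.1: XVIII.3.2.1 not covered. → 26%.
Line C: polyethylene → XVIII.3; resin in primary form → XVIII.3.2; general-purpose → XVIII.3.2.2. Scheduled 25%. Dorestad agreement on XVIII.3.1: XVIII.3.2.2 not covered. → 25%.
Line D: PVC → XVIII.1; tubing → XVIII.1.3; for construction → XVIII.1.3.2. Scheduled 3%. quota on XVIII.1 open → in-quota 4%; Brenmore agreement on XVIII.1.2: XVIII.1.3.2 not covered. → 4%.
Sum: 8% + 26% + 25% + 4% = 63%.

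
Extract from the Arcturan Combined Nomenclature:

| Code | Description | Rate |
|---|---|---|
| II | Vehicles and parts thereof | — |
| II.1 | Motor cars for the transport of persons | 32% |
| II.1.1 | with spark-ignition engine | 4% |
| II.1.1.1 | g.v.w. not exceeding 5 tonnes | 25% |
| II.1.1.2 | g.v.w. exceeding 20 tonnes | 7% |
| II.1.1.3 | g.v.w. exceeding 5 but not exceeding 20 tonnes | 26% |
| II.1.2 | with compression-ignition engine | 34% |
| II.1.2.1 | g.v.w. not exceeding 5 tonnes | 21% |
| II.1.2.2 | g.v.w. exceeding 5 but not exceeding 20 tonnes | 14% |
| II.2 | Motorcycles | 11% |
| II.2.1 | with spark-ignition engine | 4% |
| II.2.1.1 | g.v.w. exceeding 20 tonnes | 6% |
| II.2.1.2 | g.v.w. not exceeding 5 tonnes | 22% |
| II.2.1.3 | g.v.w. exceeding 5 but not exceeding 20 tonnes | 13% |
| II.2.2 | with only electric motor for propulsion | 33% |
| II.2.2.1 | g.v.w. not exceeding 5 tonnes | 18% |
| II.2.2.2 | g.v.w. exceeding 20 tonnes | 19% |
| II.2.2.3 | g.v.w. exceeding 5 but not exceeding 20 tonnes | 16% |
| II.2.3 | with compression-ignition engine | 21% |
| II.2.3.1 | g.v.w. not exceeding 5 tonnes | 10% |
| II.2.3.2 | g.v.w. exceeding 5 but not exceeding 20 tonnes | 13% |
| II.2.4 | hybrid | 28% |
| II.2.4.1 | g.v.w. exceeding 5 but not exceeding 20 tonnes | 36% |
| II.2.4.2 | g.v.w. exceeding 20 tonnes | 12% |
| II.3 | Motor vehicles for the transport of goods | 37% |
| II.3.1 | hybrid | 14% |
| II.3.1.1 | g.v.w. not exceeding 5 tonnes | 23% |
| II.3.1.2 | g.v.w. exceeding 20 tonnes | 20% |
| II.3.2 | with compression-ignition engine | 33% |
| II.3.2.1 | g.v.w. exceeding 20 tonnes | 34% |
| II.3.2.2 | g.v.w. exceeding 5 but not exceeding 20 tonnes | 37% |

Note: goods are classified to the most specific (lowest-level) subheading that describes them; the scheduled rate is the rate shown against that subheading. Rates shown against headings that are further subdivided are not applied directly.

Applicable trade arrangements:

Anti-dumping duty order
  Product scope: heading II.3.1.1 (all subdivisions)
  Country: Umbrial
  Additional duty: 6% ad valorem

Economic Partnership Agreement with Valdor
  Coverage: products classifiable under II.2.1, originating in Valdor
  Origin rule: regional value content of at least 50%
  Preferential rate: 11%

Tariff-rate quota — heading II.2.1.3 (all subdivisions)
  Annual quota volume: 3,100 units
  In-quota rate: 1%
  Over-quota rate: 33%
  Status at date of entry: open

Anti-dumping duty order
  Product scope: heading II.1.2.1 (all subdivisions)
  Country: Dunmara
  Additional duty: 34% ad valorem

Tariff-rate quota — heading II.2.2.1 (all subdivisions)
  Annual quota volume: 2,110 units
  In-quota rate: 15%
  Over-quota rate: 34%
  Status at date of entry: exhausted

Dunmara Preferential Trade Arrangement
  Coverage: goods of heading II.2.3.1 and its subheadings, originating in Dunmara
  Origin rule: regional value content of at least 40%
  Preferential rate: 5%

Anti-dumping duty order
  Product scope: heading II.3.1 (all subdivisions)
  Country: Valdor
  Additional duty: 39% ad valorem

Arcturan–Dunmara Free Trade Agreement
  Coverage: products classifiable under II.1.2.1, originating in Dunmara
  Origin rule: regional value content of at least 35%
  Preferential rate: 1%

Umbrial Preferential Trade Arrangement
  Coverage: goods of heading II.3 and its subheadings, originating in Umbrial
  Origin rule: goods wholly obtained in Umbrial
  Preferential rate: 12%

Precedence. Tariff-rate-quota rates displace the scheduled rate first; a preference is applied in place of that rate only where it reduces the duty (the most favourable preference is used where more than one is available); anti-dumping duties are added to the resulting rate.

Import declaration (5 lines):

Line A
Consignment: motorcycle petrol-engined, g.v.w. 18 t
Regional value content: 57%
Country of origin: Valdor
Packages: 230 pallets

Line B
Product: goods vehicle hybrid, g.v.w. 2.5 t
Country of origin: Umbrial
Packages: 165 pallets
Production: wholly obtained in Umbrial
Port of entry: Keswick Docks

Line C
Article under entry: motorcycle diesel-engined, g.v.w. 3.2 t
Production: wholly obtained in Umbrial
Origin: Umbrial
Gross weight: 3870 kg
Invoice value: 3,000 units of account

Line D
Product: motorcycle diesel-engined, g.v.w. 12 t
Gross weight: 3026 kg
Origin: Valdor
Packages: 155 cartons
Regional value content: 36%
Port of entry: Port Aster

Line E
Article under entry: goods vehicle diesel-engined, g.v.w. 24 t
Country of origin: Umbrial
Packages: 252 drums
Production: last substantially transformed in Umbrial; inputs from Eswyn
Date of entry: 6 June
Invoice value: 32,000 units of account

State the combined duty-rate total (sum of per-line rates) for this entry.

76%

Line A: motorcycle → II.2; petrol-engined → II.2.1; g.v.w. 18 t → II.2.1.3. Scheduled 13%. quota on II.2.1.3 open → in-quota 1%; Valdor agreement on II.2.1: RVC ≥ 50% → 11% available; preference 11% not lower than 1% → no reduction. → 1%.
Line B: goods vehicle → II.3; hybrid → II.3.1; g.v.w. 2.5 t → II.3.1.1. Scheduled 23%. Umbrial agreement on II.3: wholly obtained → 12% available; preferential 12%; anti-dumping (Umbrial, II.3.1.1): +6%; total 12% + 6% = 18%. → 18%.
Line C: motorcycle → II.2; diesel-engined → II.2.3; g.v.w. 3.2 t → II.2.3.1. Scheduled 10%. Umbrial agreement on II.3: II.2.3.1 not covered. → 10%.
Line D: motorcycle → II.2; diesel-engined → II.2.3; g.v.w. 12 t → II.2.3.2. Scheduled 13%. Valdor agreement on II.2.1: II.2.3.2 not covered. → 13%.
Line E: goods vehicle → II.3; diesel-engined → II.3.2; g.v.w. 24 t → II.3.2.1. Scheduled 34%. Umbrial agreement on II.3: not wholly obtained. → 34%.
Sum: 1% + 18% + 10% + 13% + 34% = 76%.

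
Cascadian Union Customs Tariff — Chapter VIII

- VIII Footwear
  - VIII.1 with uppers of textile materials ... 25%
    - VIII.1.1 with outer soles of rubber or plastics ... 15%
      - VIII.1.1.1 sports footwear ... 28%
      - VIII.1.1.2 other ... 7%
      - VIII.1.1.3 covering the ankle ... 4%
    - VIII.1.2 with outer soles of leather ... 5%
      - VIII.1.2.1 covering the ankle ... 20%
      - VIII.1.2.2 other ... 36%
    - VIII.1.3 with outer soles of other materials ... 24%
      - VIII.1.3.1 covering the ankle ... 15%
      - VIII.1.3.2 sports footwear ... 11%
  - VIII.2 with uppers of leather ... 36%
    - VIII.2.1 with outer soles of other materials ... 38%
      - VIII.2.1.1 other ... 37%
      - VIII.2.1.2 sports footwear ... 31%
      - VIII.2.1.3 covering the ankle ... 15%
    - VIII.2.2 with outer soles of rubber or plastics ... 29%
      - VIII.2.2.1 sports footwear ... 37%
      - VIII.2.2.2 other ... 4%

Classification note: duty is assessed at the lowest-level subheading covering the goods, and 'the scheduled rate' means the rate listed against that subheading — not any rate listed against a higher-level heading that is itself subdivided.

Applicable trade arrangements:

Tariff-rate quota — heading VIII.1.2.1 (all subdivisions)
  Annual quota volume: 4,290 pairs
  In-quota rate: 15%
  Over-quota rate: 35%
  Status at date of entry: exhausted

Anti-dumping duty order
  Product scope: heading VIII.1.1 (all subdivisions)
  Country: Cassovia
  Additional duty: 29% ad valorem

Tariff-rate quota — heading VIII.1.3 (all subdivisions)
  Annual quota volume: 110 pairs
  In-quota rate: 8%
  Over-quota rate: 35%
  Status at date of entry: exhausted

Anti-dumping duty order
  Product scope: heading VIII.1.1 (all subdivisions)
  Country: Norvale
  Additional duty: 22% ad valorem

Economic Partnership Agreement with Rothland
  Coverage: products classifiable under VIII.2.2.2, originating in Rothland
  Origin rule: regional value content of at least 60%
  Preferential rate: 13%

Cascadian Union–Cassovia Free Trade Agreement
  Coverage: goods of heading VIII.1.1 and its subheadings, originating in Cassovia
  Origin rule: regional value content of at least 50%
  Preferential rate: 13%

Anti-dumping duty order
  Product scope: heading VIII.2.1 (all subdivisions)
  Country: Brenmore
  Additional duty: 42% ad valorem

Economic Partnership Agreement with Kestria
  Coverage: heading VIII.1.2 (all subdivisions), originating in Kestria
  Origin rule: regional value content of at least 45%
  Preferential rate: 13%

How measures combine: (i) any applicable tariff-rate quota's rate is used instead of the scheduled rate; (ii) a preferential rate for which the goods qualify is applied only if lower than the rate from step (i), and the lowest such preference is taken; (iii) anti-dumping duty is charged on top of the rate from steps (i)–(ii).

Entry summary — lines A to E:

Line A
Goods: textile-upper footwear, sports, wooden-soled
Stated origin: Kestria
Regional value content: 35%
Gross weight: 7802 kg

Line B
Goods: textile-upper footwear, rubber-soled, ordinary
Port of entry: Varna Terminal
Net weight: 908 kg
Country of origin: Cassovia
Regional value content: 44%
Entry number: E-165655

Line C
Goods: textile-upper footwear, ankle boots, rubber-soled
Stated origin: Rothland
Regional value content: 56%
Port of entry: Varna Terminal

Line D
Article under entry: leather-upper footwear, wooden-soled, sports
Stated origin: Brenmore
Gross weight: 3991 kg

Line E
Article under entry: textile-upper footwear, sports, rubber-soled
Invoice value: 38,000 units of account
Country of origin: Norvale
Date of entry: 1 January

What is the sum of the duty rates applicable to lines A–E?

198%

Line A: textile-upper → VIII.1; wooden-soled → VIII.1.3; sports → VIII.1.3.2. Scheduled 11%. quota on VIII.1.3 exhausted → over-quota 35%; Kestria agreement on VIII.1.2: VIII.1.3.2 not covered. → 35%.
Line B: textile-upper → VIII.1; rubber-soled → VIII.1.1; ordinary → VIII.1.1.2. Scheduled 7%. Cassovia agreement on VIII.1.1: RVC < 50%; anti-dumping (Cassovia, VIII.1.1): +29%; total 7% + 29% = 36%. → 36%.
Line C: textile-upper → VIII.1; rubber-soled → VIII.1.1; ankle boots → VIII.1.1.3. Scheduled 4%. Rothland agreement on VIII.2.2.2: VIII.1.1.3 not covered. → 4%.
Line D: leather-upper → VIII.2; wooden-soled → VIII.2.1; sports → VIII.2.1.2. Scheduled 31%. anti-dumping (Brenmore, VIII.2.1): +42%; total 31% + 42% = 73%. → 73%.
Line E: textile-upper → VIII.1; rubber-soled → VIII.1.1; sports → VIII.1.1.1. Scheduled 28%. anti-dumping (Norvale, VIII.1.1): +22%; total 28% + 22% = 50%. → 50%.
Sum: 35% + 36% + 4% + 73% + 50% = 198%.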